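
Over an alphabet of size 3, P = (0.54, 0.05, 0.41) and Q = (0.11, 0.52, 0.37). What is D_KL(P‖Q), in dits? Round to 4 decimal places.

0.3406 dits

D(P‖Q) = Σ p·log₁₀(p/q).
  0.54·log₁₀(0.54/0.11) = 0.37314
  0.05·log₁₀(0.05/0.52) = -0.05085
  0.41·log₁₀(0.41/0.37) = 0.01828
D(P‖Q) = 0.3406 dits.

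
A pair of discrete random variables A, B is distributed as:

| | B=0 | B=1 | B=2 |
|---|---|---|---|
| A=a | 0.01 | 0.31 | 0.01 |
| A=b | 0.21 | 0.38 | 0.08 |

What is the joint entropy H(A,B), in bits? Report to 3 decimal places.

H(A,B) = −Σ p(x,y)·log₂ p(x,y) over all 6 cells.
  cell (a,0): −0.01·log₂0.01 = 0.0664
  cell (a,1): −0.31·log₂0.31 = 0.5238
  cell (a,2): −0.01·log₂0.01 = 0.0664
  cell (b,0): −0.21·log₂0.21 = 0.4728
  cell (b,1): −0.38·log₂0.38 = 0.5305
  cell (b,2): −0.08·log₂0.08 = 0.2915
Sum = 1.951 bits.

1.951 bits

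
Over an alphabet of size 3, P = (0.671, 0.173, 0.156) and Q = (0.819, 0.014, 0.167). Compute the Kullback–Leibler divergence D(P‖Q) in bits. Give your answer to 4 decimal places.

D(P‖Q) = Σ p·log₂(p/q).
  0.671·log₂(0.671/0.819) = -0.19295
  0.173·log₂(0.173/0.014) = 0.62752
  0.156·log₂(0.156/0.167) = -0.01534
D(P‖Q) = 0.4192 bits.

0.4192 bits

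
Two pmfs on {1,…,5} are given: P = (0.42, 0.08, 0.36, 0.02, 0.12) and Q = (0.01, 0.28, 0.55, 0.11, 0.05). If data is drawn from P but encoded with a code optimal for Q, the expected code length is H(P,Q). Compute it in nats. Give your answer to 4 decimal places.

2.6549 nats

H(P,Q) = −Σ p·ln q.
  −0.42·ln(0.01) = 1.93417
  −0.08·ln(0.28) = 0.10184
  −0.36·ln(0.55) = 0.21522
  −0.02·ln(0.11) = 0.04415
  −0.12·ln(0.05) = 0.35949
H(P,Q) = 2.6549 nats.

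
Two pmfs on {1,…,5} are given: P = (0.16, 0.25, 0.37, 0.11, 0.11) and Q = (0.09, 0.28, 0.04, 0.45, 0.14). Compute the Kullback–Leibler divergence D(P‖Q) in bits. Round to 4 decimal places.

D(P‖Q) = Σ p·log₂(p/q).
  0.16·log₂(0.16/0.09) = 0.13281
  0.25·log₂(0.25/0.28) = -0.04087
  0.37·log₂(0.37/0.04) = 1.18750
  0.11·log₂(0.11/0.45) = -0.22357
  0.11·log₂(0.11/0.14) = -0.03827
D(P‖Q) = 1.0176 bits.

1.0176 bits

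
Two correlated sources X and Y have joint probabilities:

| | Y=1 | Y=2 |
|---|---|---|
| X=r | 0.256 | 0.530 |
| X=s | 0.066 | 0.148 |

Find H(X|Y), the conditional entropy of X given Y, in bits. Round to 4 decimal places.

Marginals: p(X) = (0.7860, 0.2140), p(Y) = (0.3220, 0.6780).
H(X|Y) = Σ p(Y) · H(X|Y=·).
  Y=1: p=0.3220, H(X|Y=1) = 0.7318
  Y=2: p=0.6780, H(X|Y=2) = 0.7570
Weighted sum = 0.7489 bits.

0.7489 bits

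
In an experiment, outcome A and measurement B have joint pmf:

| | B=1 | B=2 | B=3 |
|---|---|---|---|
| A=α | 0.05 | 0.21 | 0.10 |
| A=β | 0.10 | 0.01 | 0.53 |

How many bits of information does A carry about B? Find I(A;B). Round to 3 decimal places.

Marginals: p(A) = (0.3600, 0.6400), p(B) = (0.1500, 0.2200, 0.6300).
I(A;B) = H(A) + H(B) − H(A,B).
H(A) = 0.9427, H(B) = 1.3111, H(A,B) = 1.9052.
I(A;B) = 0.9427 + 1.3111 − 1.9052 = 0.349 bits.

0.349 bits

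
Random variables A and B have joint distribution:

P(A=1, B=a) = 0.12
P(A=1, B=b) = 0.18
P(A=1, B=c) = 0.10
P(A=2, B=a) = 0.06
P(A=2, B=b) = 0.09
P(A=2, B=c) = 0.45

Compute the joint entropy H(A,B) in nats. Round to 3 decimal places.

H(A,B) = −Σ p(x,y)·ln p(x,y) over all 6 cells.
  cell (1,a): −0.12·ln0.12 = 0.2544
  cell (1,b): −0.18·ln0.18 = 0.3087
  cell (1,c): −0.10·ln0.10 = 0.2303
  cell (2,a): −0.06·ln0.06 = 0.1688
  cell (2,b): −0.09·ln0.09 = 0.2167
  cell (2,c): −0.45·ln0.45 = 0.3593
Sum = 1.538 nats.

1.538 nats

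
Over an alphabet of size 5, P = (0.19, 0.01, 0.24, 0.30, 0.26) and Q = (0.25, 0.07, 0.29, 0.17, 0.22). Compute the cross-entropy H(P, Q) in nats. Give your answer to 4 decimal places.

1.5123 nats

H(P,Q) = −Σ p·ln q.
  −0.19·ln(0.25) = 0.26340
  −0.01·ln(0.07) = 0.02659
  −0.24·ln(0.29) = 0.29709
  −0.30·ln(0.17) = 0.53159
  −0.26·ln(0.22) = 0.39367
H(P,Q) = 1.5123 nats.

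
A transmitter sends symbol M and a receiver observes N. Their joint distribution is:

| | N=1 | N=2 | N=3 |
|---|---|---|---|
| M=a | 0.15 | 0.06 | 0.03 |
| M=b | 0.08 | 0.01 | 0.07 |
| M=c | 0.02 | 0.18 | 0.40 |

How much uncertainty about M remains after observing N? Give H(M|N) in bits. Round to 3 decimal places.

Marginals: p(M) = (0.2400, 0.1600, 0.6000), p(N) = (0.2500, 0.2500, 0.5000).
H(M|N) = Σ p(N) · H(M|N=·).
  N=1: p=0.2500, H(M|N=1) = 1.2597
  N=2: p=0.2500, H(M|N=2) = 1.0211
  N=3: p=0.5000, H(M|N=3) = 0.8982
Weighted sum = 1.019 bits.

1.019 bits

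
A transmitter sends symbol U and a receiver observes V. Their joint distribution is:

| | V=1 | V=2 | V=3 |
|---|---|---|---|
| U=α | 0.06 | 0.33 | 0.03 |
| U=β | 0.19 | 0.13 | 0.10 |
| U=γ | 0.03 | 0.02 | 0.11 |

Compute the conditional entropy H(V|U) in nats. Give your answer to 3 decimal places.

0.855 nats

Marginals: p(U) = (0.4200, 0.4200, 0.1600), p(V) = (0.2800, 0.4800, 0.2400).
H(V|U) = Σ p(U) · H(V|U=·).
  U=α: p=0.4200, H(V|U=α) = 0.6560
  U=β: p=0.4200, H(V|U=β) = 1.0635
  U=γ: p=0.1600, H(V|U=γ) = 0.8314
Weighted sum = 0.855 nats.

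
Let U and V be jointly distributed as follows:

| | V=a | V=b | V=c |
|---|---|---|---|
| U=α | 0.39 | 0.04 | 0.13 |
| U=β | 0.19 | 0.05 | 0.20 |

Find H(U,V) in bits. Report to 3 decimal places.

2.234 bits

H(U,V) = −Σ p(x,y)·log₂ p(x,y) over all 6 cells.
  cell (α,a): −0.39·log₂0.39 = 0.5298
  cell (α,b): −0.04·log₂0.04 = 0.1858
  cell (α,c): −0.13·log₂0.13 = 0.3826
  cell (β,a): −0.19·log₂0.19 = 0.4552
  cell (β,b): −0.05·log₂0.05 = 0.2161
  cell (β,c): −0.20·log₂0.20 = 0.4644
Sum = 2.234 bits.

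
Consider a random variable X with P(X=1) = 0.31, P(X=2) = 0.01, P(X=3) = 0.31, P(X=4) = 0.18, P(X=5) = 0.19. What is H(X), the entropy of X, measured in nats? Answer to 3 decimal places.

1.396 nats

H(X) = −Σ p·ln p.
  −(0.31)·ln(0.31) = 0.3631
  −(0.01)·ln(0.01) = 0.0461
  −(0.31)·ln(0.31) = 0.3631
  −(0.18)·ln(0.18) = 0.3087
  −(0.19)·ln(0.19) = 0.3155
Sum: 0.3631 + 0.0461 + 0.3631 + 0.3087 + 0.3155 = 1.396 nats.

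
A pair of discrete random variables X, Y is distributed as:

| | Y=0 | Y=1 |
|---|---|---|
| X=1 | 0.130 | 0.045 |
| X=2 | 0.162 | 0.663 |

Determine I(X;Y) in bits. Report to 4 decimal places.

0.1378 bits

Marginals: p(X) = (0.1750, 0.8250), p(Y) = (0.2920, 0.7080).
I(X;Y) = Σ p(x,y)·log₂[p(x,y)/(p(x)p(y))].
  (1,0): 0.130·log₂(2.5440) = 0.17513
  (1,1): 0.045·log₂(0.3632) = -0.06575
  (2,0): 0.162·log₂(0.6725) = -0.09274
  (2,1): 0.663·log₂(1.1351) = 0.12119
Sum = 0.1378 bits.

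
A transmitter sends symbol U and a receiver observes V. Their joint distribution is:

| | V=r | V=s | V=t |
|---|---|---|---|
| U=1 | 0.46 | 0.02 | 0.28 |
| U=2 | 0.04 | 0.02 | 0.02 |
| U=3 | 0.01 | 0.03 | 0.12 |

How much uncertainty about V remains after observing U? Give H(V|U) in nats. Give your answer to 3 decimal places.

0.779 nats

Chain rule: H(V|U) = H(U,V) − H(U).
Marginals: p(U) = (0.7600, 0.0800, 0.1600), p(V) = (0.5100, 0.0700, 0.4200).
H(U,V) = 1.4828 nats; H(U) = 0.7038 nats.
H(V|U) = 1.4828 − 0.7038 = 0.779 nats.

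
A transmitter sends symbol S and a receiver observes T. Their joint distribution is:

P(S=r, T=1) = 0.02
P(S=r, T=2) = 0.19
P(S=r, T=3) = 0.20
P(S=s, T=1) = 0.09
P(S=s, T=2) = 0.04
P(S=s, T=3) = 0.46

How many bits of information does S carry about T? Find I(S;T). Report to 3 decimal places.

0.164 bits

Marginals: p(S) = (0.4100, 0.5900), p(T) = (0.1100, 0.2300, 0.6600).
I(S;T) = H(S) + H(T) − H(S,T).
H(S) = 0.9765, H(T) = 1.2336, H(S,T) = 2.0462.
I(S;T) = 0.9765 + 1.2336 − 2.0462 = 0.164 bits.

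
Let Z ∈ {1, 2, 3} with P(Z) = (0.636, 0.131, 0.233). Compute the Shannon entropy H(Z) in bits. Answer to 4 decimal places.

1.2891 bits

H(Z) = −Σ p·log₂ p.
  −(0.636)·log₂(0.636) = 0.41525
  −(0.131)·log₂(0.131) = 0.38414
  −(0.233)·log₂(0.233) = 0.48967
Sum: 0.41525 + 0.38414 + 0.48967 = 1.2891 bits.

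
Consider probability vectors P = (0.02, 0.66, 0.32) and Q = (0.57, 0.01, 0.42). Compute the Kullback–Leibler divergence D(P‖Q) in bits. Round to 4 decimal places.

D(P‖Q) = Σ p·log₂(p/q).
  0.02·log₂(0.02/0.57) = -0.09666
  0.66·log₂(0.66/0.01) = 3.98930
  0.32·log₂(0.32/0.42) = -0.12554
D(P‖Q) = 3.7671 bits.

3.7671 bits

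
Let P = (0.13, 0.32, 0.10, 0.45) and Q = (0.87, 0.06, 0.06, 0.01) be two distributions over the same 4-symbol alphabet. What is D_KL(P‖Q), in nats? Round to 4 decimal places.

D(P‖Q) = Σ p·ln(p/q).
  0.13·ln(0.13/0.87) = -0.24712
  0.32·ln(0.32/0.06) = 0.53567
  0.10·ln(0.10/0.06) = 0.05108
  0.45·ln(0.45/0.01) = 1.71300
D(P‖Q) = 2.0526 nats.

2.0526 nats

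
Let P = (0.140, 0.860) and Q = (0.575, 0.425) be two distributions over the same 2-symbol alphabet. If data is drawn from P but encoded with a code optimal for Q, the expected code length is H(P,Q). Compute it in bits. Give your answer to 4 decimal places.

1.1734 bits

H(P,Q) = −Σ p·log₂ q.
  −0.140·log₂(0.575) = 0.11177
  −0.860·log₂(0.425) = 1.06164
H(P,Q) = 1.1734 bits.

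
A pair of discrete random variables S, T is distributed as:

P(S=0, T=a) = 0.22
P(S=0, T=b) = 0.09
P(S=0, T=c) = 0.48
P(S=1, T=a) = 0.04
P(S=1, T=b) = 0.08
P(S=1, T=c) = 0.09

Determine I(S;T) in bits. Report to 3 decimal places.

0.052 bits

Marginals: p(S) = (0.7900, 0.2100), p(T) = (0.2600, 0.1700, 0.5700).
I(S;T) = H(S) + H(T) − H(S,T).
H(S) = 0.7415, H(T) = 1.4021, H(S,T) = 2.0914.
I(S;T) = 0.7415 + 1.4021 − 2.0914 = 0.052 bits.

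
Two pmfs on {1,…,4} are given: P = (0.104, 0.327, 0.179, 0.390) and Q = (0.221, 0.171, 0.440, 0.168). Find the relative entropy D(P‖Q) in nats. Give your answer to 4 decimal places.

0.3011 nats

D(P‖Q) = Σ p·ln(p/q).
  0.104·ln(0.104/0.221) = -0.07839
  0.327·ln(0.327/0.171) = 0.21199
  0.179·ln(0.179/0.440) = -0.16099
  0.390·ln(0.390/0.168) = 0.32845
D(P‖Q) = 0.3011 nats.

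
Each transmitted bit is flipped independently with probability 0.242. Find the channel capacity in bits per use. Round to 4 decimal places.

0.2016 bits

Binary symmetric channel: C = 1 − h₂(ε) where h₂ is the binary entropy function.
h₂(0.242) = −0.242·log₂0.242 − 0.758·log₂0.758 = 0.7984.
C = 1 − 0.7984 = 0.2016 bits per channel use.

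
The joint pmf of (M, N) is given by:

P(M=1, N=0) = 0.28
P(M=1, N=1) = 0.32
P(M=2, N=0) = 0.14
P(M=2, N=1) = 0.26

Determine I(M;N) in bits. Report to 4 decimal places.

0.0098 bits

Marginals: p(M) = (0.6000, 0.4000), p(N) = (0.4200, 0.5800).
I(M;N) = H(M) + H(N) − H(M,N).
H(M) = 0.9710, H(N) = 0.9815, H(M,N) = 1.9427.
I(M;N) = 0.9710 + 0.9815 − 1.9427 = 0.0098 bits.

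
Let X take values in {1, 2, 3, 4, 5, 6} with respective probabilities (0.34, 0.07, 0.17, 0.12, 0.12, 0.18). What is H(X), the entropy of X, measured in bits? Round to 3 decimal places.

2.412 bits

H(X) = −Σ p·log₂ p.
  −(0.34)·log₂(0.34) = 0.5292
  −(0.07)·log₂(0.07) = 0.2686
  −(0.17)·log₂(0.17) = 0.4346
  −(0.12)·log₂(0.12) = 0.3671
  −(0.12)·log₂(0.12) = 0.3671
  −(0.18)·log₂(0.18) = 0.4453
Sum: 0.5292 + 0.2686 + 0.4346 + 0.3671 + 0.3671 + 0.4453 = 2.412 bits.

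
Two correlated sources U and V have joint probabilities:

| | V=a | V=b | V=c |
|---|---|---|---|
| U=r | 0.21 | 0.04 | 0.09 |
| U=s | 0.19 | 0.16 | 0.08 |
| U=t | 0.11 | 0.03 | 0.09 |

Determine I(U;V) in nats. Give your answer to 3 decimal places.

0.051 nats

Marginals: p(U) = (0.3400, 0.4300, 0.2300), p(V) = (0.5100, 0.2300, 0.2600).
I(U;V) = Σ p(x,y)·ln[p(x,y)/(p(x)p(y))].
  (r,a): 0.21·ln(1.2111) = 0.0402
  (r,b): 0.04·ln(0.5115) = -0.0268
  (r,c): 0.09·ln(1.0181) = 0.0016
  (s,a): 0.19·ln(0.8664) = -0.0272
  (s,b): 0.16·ln(1.6178) = 0.0770
  (s,c): 0.08·ln(0.7156) = -0.0268
  (t,a): 0.11·ln(0.9378) = -0.0071
  (t,b): 0.03·ln(0.5671) = -0.0170
  (t,c): 0.09·ln(1.5050) = 0.0368
Sum = 0.051 nats.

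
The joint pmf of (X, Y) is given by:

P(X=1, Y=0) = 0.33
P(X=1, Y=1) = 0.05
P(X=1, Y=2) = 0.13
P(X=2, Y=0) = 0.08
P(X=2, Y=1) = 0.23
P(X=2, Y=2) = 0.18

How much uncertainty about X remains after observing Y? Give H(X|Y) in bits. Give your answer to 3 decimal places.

0.786 bits

Marginals: p(X) = (0.5100, 0.4900), p(Y) = (0.4100, 0.2800, 0.3100).
H(X|Y) = Σ p(Y) · H(X|Y=·).
  Y=0: p=0.4100, H(X|Y=0) = 0.7121
  Y=1: p=0.2800, H(X|Y=1) = 0.6769
  Y=2: p=0.3100, H(X|Y=2) = 0.9812
Weighted sum = 0.786 bits.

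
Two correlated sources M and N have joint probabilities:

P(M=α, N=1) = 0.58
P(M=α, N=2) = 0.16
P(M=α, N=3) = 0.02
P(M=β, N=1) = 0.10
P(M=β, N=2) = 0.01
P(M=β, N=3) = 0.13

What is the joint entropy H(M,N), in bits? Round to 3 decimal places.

H(M,N) = −Σ p(x,y)·log₂ p(x,y) over all 6 cells.
  cell (α,1): −0.58·log₂0.58 = 0.4558
  cell (α,2): −0.16·log₂0.16 = 0.4230
  cell (α,3): −0.02·log₂0.02 = 0.1129
  cell (β,1): −0.10·log₂0.10 = 0.3322
  cell (β,2): −0.01·log₂0.01 = 0.0664
  cell (β,3): −0.13·log₂0.13 = 0.3826
Sum = 1.773 bits.

1.773 bits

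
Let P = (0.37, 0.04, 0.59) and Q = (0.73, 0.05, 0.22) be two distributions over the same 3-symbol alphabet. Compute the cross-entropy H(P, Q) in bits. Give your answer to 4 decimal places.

1.6297 bits

H(P,Q) = −Σ p·log₂ q.
  −0.37·log₂(0.73) = 0.16799
  −0.04·log₂(0.05) = 0.17288
  −0.59·log₂(0.22) = 1.28881
H(P,Q) = 1.6297 bits.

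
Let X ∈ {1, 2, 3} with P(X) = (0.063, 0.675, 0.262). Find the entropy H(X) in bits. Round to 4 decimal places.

1.1403 bits

H(X) = −Σ p·log₂ p.
  −(0.063)·log₂(0.063) = 0.25128
  −(0.675)·log₂(0.675) = 0.38275
  −(0.262)·log₂(0.262) = 0.50628
Sum: 0.25128 + 0.38275 + 0.50628 = 1.1403 bits.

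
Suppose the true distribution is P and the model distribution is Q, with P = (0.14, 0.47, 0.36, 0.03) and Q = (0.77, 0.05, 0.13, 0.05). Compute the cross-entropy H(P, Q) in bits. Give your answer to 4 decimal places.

3.2734 bits

H(P,Q) = −Σ p·log₂ q.
  −0.14·log₂(0.77) = 0.05279
  −0.47·log₂(0.05) = 2.03131
  −0.36·log₂(0.13) = 1.05963
  −0.03·log₂(0.05) = 0.12966
H(P,Q) = 3.2734 bits.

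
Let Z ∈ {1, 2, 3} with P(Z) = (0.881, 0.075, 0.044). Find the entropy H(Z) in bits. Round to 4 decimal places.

H(Z) = −Σ p·log₂ p.
  −(0.881)·log₂(0.881) = 0.16103
  −(0.075)·log₂(0.075) = 0.28027
  −(0.044)·log₂(0.044) = 0.19828
Sum: 0.16103 + 0.28027 + 0.19828 = 0.6396 bits.

0.6396 bits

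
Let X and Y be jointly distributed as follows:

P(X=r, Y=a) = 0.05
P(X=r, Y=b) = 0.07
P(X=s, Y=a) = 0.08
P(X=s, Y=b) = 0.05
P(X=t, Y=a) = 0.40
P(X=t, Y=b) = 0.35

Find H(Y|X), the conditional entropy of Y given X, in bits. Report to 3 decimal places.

Marginals: p(X) = (0.1200, 0.1300, 0.7500), p(Y) = (0.5300, 0.4700).
H(Y|X) = Σ p(X) · H(Y|X=·).
  X=r: p=0.1200, H(Y|X=r) = 0.9799
  X=s: p=0.1300, H(Y|X=s) = 0.9612
  X=t: p=0.7500, H(Y|X=t) = 0.9968
Weighted sum = 0.990 bits.

0.990 bits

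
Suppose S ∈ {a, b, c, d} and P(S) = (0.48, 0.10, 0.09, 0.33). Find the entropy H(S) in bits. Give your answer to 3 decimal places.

H(S) = −Σ p·log₂ p.
  −(0.48)·log₂(0.48) = 0.5083
  −(0.10)·log₂(0.10) = 0.3322
  −(0.09)·log₂(0.09) = 0.3127
  −(0.33)·log₂(0.33) = 0.5278
Sum: 0.5083 + 0.3322 + 0.3127 + 0.5278 = 1.681 bits.

1.681 bits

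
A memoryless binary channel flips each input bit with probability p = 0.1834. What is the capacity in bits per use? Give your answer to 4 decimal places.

0.3125 bits

Binary symmetric channel: C = 1 − h₂(ε) where h₂ is the binary entropy function.
h₂(0.1834) = −0.1834·log₂0.1834 − 0.8166·log₂0.8166 = 0.6875.
C = 1 − 0.6875 = 0.3125 bits per channel use.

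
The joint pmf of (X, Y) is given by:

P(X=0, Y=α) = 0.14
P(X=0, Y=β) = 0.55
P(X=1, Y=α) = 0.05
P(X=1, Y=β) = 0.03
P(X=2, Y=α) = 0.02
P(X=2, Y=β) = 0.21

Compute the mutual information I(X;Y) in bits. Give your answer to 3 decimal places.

Marginals: p(X) = (0.6900, 0.0800, 0.2300), p(Y) = (0.2100, 0.7900).
I(X;Y) = Σ p(x,y)·log₂[p(x,y)/(p(x)p(y))].
  (0,α): 0.14·log₂(0.9662) = -0.0069
  (0,β): 0.55·log₂(1.0090) = 0.0071
  (1,α): 0.05·log₂(2.9762) = 0.0787
  (1,β): 0.03·log₂(0.4747) = -0.0322
  (2,α): 0.02·log₂(0.4141) = -0.0254
  (2,β): 0.21·log₂(1.1558) = 0.0439
Sum = 0.065 bits.

0.065 bits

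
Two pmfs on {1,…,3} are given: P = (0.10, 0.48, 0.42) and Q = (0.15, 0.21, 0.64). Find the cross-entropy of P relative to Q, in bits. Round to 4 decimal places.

H(P,Q) = −Σ p·log₂ q.
  −0.10·log₂(0.15) = 0.27370
  −0.48·log₂(0.21) = 1.08074
  −0.42·log₂(0.64) = 0.27042
H(P,Q) = 1.6249 bits.

1.6249 bits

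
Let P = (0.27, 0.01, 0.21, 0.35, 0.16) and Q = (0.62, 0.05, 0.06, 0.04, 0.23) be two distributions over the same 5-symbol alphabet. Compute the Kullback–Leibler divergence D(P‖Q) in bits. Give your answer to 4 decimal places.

1.0440 bits

D(P‖Q) = Σ p·log₂(p/q).
  0.27·log₂(0.27/0.62) = -0.32381
  0.01·log₂(0.01/0.05) = -0.02322
  0.21·log₂(0.21/0.06) = 0.37954
  0.35·log₂(0.35/0.04) = 1.09525
  0.16·log₂(0.16/0.23) = -0.08377
D(P‖Q) = 1.0440 bits.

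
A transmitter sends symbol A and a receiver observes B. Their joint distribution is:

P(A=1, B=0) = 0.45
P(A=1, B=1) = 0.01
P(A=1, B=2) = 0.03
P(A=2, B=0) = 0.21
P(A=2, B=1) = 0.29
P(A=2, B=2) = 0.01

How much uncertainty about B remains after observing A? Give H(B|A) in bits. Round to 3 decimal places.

Chain rule: H(B|A) = H(A,B) − H(A).
Marginals: p(A) = (0.4900, 0.5100), p(B) = (0.6600, 0.3000, 0.0400).
H(A,B) = 1.7938 bits; H(A) = 0.9997 bits.
H(B|A) = 1.7938 − 0.9997 = 0.794 bits.

0.794 bits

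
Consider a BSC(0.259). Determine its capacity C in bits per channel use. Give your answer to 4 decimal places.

Binary symmetric channel: C = 1 − h₂(ε) where h₂ is the binary entropy function.
h₂(0.259) = −0.259·log₂0.259 − 0.741·log₂0.741 = 0.8252.
C = 1 − 0.8252 = 0.1748 bits per channel use.

0.1748 bits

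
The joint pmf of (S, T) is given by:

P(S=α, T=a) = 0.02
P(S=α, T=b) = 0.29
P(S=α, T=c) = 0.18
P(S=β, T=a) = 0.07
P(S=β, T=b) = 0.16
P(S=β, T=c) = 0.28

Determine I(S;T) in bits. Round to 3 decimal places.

0.064 bits

Marginals: p(S) = (0.4900, 0.5100), p(T) = (0.0900, 0.4500, 0.4600).
I(S;T) = H(S) + H(T) − H(S,T).
H(S) = 0.9997, H(T) = 1.3464, H(S,T) = 2.2819.
I(S;T) = 0.9997 + 1.3464 − 2.2819 = 0.064 bits.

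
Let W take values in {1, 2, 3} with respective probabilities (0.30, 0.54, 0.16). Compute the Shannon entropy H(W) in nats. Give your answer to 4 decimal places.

0.9871 nats

H(W) = −Σ p·ln p.
  −(0.30)·ln(0.30) = 0.36119
  −(0.54)·ln(0.54) = 0.33274
  −(0.16)·ln(0.16) = 0.29321
Sum: 0.36119 + 0.33274 + 0.29321 = 0.9871 nats.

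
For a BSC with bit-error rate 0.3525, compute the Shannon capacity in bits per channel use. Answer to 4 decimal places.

0.0637 bits

Binary symmetric channel: C = 1 − h₂(ε) where h₂ is the binary entropy function.
h₂(0.3525) = −0.3525·log₂0.3525 − 0.6475·log₂0.6475 = 0.9363.
C = 1 − 0.9363 = 0.0637 bits per channel use.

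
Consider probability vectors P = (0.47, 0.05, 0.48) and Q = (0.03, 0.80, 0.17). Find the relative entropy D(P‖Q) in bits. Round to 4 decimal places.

2.3845 bits

D(P‖Q) = Σ p·log₂(p/q).
  0.47·log₂(0.47/0.03) = 1.86572
  0.05·log₂(0.05/0.80) = -0.20000
  0.48·log₂(0.48/0.17) = 0.71880
D(P‖Q) = 2.3845 bits.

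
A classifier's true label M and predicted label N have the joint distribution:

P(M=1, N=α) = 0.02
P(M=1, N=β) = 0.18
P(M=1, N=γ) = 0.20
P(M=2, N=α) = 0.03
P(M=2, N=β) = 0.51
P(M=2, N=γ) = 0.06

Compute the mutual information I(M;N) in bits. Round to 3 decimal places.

Marginals: p(M) = (0.4000, 0.6000), p(N) = (0.0500, 0.6900, 0.2600).
I(M;N) = H(M) + H(N) − H(M,N).
H(M) = 0.9710, H(N) = 1.0908, H(M,N) = 1.9133.
I(M;N) = 0.9710 + 1.0908 − 1.9133 = 0.148 bits.

0.148 bits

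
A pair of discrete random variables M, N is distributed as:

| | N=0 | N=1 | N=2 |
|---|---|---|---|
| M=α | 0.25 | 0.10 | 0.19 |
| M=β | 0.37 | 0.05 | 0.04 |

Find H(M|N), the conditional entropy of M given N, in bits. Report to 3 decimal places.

0.894 bits

Chain rule: H(M|N) = H(M,N) − H(N).
Marginals: p(M) = (0.5400, 0.4600), p(N) = (0.6200, 0.1500, 0.2300).
H(M,N) = 2.2200 bits; H(N) = 1.3258 bits.
H(M|N) = 2.2200 − 1.3258 = 0.894 bits.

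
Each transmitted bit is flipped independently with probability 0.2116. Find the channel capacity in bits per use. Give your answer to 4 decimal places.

Binary symmetric channel: C = 1 − h₂(ε) where h₂ is the binary entropy function.
h₂(0.2116) = −0.2116·log₂0.2116 − 0.7884·log₂0.7884 = 0.7445.
C = 1 − 0.7445 = 0.2555 bits per channel use.

0.2555 bits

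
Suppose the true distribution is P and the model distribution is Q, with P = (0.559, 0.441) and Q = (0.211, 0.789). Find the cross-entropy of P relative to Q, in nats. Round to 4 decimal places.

0.9743 nats

H(P,Q) = −Σ p·ln q.
  −0.559·ln(0.211) = 0.86975
  −0.441·ln(0.789) = 0.10451
H(P,Q) = 0.9743 nats.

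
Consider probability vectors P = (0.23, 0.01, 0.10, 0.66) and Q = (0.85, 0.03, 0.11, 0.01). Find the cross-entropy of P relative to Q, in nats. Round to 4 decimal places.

3.3326 nats

H(P,Q) = −Σ p·ln q.
  −0.23·ln(0.85) = 0.03738
  −0.01·ln(0.03) = 0.03507
  −0.10·ln(0.11) = 0.22073
  −0.66·ln(0.01) = 3.03941
H(P,Q) = 3.3326 nats.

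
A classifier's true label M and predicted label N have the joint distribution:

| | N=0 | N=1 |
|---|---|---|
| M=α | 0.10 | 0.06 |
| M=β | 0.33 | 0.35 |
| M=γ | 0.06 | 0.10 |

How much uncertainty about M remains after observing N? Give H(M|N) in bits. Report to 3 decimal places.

Chain rule: H(M|N) = H(M,N) − H(N).
Marginals: p(M) = (0.1600, 0.6800, 0.1600), p(N) = (0.4900, 0.5100).
H(M,N) = 2.2094 bits; H(N) = 0.9997 bits.
H(M|N) = 2.2094 − 0.9997 = 1.210 bits.

1.210 bits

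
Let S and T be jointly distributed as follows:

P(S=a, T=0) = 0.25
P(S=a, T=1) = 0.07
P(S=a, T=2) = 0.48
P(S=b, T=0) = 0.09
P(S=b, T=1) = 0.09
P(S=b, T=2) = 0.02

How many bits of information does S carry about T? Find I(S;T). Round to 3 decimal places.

Marginals: p(S) = (0.8000, 0.2000), p(T) = (0.3400, 0.1600, 0.5000).
I(S;T) = Σ p(x,y)·log₂[p(x,y)/(p(x)p(y))].
  (a,0): 0.25·log₂(0.9191) = -0.0304
  (a,1): 0.07·log₂(0.5469) = -0.0610
  (a,2): 0.48·log₂(1.2000) = 0.1263
  (b,0): 0.09·log₂(1.3235) = 0.0364
  (b,1): 0.09·log₂(2.8125) = 0.1343
  (b,2): 0.02·log₂(0.2000) = -0.0464
Sum = 0.159 bits.

0.159 bits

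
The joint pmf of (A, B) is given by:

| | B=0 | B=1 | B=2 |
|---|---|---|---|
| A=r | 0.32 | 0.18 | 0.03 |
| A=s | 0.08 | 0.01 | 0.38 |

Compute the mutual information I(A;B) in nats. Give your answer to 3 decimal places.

0.345 nats

Marginals: p(A) = (0.5300, 0.4700), p(B) = (0.4000, 0.1900, 0.4100).
I(A;B) = H(A) + H(B) − H(A,B).
H(A) = 0.6913, H(B) = 1.0476, H(A,B) = 1.3943.
I(A;B) = 0.6913 + 1.0476 − 1.3943 = 0.345 nats.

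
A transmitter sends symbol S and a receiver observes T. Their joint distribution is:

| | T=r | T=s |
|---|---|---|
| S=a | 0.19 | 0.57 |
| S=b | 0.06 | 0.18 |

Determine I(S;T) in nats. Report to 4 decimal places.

Marginals: p(S) = (0.7600, 0.2400), p(T) = (0.2500, 0.7500).
I(S;T) = H(S) + H(T) − H(S,T).
H(S) = 0.5511, H(T) = 0.5623, H(S,T) = 1.1134.
I(S;T) = 0.5511 + 0.5623 − 1.1134 = 0.0000 nats.

0.0000 nats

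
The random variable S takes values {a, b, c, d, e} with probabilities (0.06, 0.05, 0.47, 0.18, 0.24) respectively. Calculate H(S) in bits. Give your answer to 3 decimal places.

H(S) = −Σ p·log₂ p.
  −(0.06)·log₂(0.06) = 0.2435
  −(0.05)·log₂(0.05) = 0.2161
  −(0.47)·log₂(0.47) = 0.5120
  −(0.18)·log₂(0.18) = 0.4453
  −(0.24)·log₂(0.24) = 0.4941
Sum: 0.2435 + 0.2161 + 0.5120 + 0.4453 + 0.4941 = 1.911 bits.

1.911 bits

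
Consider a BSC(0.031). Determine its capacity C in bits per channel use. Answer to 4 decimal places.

0.8006 bits

Binary symmetric channel: C = 1 − h₂(ε) where h₂ is the binary entropy function.
h₂(0.031) = −0.031·log₂0.031 − 0.969·log₂0.969 = 0.1994.
C = 1 − 0.1994 = 0.8006 bits per channel use.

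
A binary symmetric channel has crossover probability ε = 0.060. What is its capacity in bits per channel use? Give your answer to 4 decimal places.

Binary symmetric channel: C = 1 − h₂(ε) where h₂ is the binary entropy function.
h₂(0.060) = −0.060·log₂0.060 − 0.940·log₂0.940 = 0.3274.
C = 1 − 0.3274 = 0.6726 bits per channel use.

0.6726 bits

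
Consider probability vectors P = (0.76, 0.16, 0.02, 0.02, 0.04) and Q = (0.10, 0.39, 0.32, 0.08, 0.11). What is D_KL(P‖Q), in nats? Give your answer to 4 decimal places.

1.2752 nats

D(P‖Q) = Σ p·ln(p/q).
  0.76·ln(0.76/0.10) = 1.54139
  0.16·ln(0.16/0.39) = -0.14256
  0.02·ln(0.02/0.32) = -0.05545
  0.02·ln(0.02/0.08) = -0.02773
  0.04·ln(0.04/0.11) = -0.04046
D(P‖Q) = 1.2752 nats.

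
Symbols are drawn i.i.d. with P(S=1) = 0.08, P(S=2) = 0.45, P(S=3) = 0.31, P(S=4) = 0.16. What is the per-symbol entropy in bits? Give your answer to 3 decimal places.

H(S) = −Σ p·log₂ p.
  −(0.08)·log₂(0.08) = 0.2915
  −(0.45)·log₂(0.45) = 0.5184
  −(0.31)·log₂(0.31) = 0.5238
  −(0.16)·log₂(0.16) = 0.4230
Sum: 0.2915 + 0.5184 + 0.5238 + 0.4230 = 1.757 bits.

1.757 bits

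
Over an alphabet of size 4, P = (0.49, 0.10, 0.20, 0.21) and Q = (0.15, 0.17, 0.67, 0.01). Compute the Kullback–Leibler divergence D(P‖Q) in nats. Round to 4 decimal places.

0.9245 nats

D(P‖Q) = Σ p·ln(p/q).
  0.49·ln(0.49/0.15) = 0.58005
  0.10·ln(0.10/0.17) = -0.05306
  0.20·ln(0.20/0.67) = -0.24179
  0.21·ln(0.21/0.01) = 0.63935
D(P‖Q) = 0.9245 nats.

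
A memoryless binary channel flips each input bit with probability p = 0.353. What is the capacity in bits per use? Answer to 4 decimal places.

0.0633 bits

Binary symmetric channel: C = 1 − h₂(ε) where h₂ is the binary entropy function.
h₂(0.353) = −0.353·log₂0.353 − 0.647·log₂0.647 = 0.9367.
C = 1 − 0.9367 = 0.0633 bits per channel use.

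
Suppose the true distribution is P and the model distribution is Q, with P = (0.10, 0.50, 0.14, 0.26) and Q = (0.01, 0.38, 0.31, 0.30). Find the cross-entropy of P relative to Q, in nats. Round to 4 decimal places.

H(P,Q) = −Σ p·ln q.
  −0.10·ln(0.01) = 0.46052
  −0.50·ln(0.38) = 0.48379
  −0.14·ln(0.31) = 0.16397
  −0.26·ln(0.30) = 0.31303
H(P,Q) = 1.4213 nats.

1.4213 nats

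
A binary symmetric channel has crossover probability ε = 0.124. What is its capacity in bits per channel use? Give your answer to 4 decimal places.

Binary symmetric channel: C = 1 − h₂(ε) where h₂ is the binary entropy function.
h₂(0.124) = −0.124·log₂0.124 − 0.876·log₂0.876 = 0.5408.
C = 1 − 0.5408 = 0.4592 bits per channel use.

0.4592 bits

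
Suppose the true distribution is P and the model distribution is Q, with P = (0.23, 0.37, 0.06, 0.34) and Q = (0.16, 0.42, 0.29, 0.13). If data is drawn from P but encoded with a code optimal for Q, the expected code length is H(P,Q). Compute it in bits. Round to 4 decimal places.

H(P,Q) = −Σ p·log₂ q.
  −0.23·log₂(0.16) = 0.60809
  −0.37·log₂(0.42) = 0.46307
  −0.06·log₂(0.29) = 0.10715
  −0.34·log₂(0.13) = 1.00076
H(P,Q) = 2.1791 bits.

2.1791 bits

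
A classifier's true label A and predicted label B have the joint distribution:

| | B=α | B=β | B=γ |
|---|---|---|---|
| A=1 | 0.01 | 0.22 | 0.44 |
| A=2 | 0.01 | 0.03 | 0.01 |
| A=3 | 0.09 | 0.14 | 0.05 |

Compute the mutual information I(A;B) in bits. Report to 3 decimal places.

Marginals: p(A) = (0.6700, 0.0500, 0.2800), p(B) = (0.1100, 0.3900, 0.5000).
I(A;B) = H(A) + H(B) − H(A,B).
H(A) = 1.1174, H(B) = 1.3801, H(A,B) = 2.2787.
I(A;B) = 1.1174 + 1.3801 − 2.2787 = 0.219 bits.

0.219 bits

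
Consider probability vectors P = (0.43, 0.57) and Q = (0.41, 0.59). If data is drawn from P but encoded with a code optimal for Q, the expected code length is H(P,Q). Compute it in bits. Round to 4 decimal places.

H(P,Q) = −Σ p·log₂ q.
  −0.43·log₂(0.41) = 0.55311
  −0.57·log₂(0.59) = 0.43389
H(P,Q) = 0.9870 bits.

0.9870 bits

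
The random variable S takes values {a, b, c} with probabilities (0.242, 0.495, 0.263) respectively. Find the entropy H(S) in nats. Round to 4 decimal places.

1.0427 nats

H(S) = −Σ p·ln p.
  −(0.242)·ln(0.242) = 0.34335
  −(0.495)·ln(0.495) = 0.34808
  −(0.263)·ln(0.263) = 0.35126
Sum: 0.34335 + 0.34808 + 0.35126 = 1.0427 nats.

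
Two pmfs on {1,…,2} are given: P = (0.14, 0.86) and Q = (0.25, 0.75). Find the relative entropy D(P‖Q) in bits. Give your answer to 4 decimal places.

D(P‖Q) = Σ p·log₂(p/q).
  0.14·log₂(0.14/0.25) = -0.11711
  0.86·log₂(0.86/0.75) = 0.16980
D(P‖Q) = 0.0527 bits.

0.0527 bits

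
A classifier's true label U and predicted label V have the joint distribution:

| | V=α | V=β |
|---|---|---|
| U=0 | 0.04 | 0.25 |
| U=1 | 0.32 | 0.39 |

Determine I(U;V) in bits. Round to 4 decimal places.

0.0698 bits

Marginals: p(U) = (0.2900, 0.7100), p(V) = (0.3600, 0.6400).
I(U;V) = Σ p(x,y)·log₂[p(x,y)/(p(x)p(y))].
  (0,α): 0.04·log₂(0.3831) = -0.05536
  (0,β): 0.25·log₂(1.3470) = 0.10743
  (1,α): 0.32·log₂(1.2520) = 0.10374
  (1,β): 0.39·log₂(0.8583) = -0.08599
Sum = 0.0698 bits.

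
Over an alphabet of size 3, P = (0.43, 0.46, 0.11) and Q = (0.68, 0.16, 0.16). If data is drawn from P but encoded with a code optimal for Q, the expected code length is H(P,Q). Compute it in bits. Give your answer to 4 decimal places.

H(P,Q) = −Σ p·log₂ q.
  −0.43·log₂(0.68) = 0.23925
  −0.46·log₂(0.16) = 1.21617
  −0.11·log₂(0.16) = 0.29082
H(P,Q) = 1.7462 bits.

1.7462 bits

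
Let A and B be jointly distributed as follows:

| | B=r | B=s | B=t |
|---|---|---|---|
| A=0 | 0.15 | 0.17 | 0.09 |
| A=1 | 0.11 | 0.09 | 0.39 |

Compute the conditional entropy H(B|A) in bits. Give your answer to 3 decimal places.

1.374 bits

Marginals: p(A) = (0.4100, 0.5900), p(B) = (0.2600, 0.2600, 0.4800).
H(B|A) = Σ p(A) · H(B|A=·).
  A=0: p=0.4100, H(B|A=0) = 1.5376
  A=1: p=0.5900, H(B|A=1) = 1.2604
Weighted sum = 1.374 bits.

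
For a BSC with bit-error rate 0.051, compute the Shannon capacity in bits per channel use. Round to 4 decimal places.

0.7094 bits

Binary symmetric channel: C = 1 − h₂(ε) where h₂ is the binary entropy function.
h₂(0.051) = −0.051·log₂0.051 − 0.949·log₂0.949 = 0.2906.
C = 1 − 0.2906 = 0.7094 bits per channel use.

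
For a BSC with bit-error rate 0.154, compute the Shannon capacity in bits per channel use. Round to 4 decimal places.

0.3802 bits

Binary symmetric channel: C = 1 − h₂(ε) where h₂ is the binary entropy function.
h₂(0.154) = −0.154·log₂0.154 − 0.846·log₂0.846 = 0.6198.
C = 1 − 0.6198 = 0.3802 bits per channel use.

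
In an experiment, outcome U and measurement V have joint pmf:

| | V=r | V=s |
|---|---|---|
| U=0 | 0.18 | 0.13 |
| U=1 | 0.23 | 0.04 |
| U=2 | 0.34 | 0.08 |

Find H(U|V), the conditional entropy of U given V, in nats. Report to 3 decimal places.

1.047 nats

Chain rule: H(U|V) = H(U,V) − H(V).
Marginals: p(U) = (0.3100, 0.2700, 0.4200), p(V) = (0.7500, 0.2500).
H(U,V) = 1.6095 nats; H(V) = 0.5623 nats.
H(U|V) = 1.6095 − 0.5623 = 1.047 nats.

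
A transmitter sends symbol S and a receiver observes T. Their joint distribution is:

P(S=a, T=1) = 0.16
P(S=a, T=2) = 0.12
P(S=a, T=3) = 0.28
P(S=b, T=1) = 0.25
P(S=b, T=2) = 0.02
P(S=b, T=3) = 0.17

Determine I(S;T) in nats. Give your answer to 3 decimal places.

0.056 nats

Marginals: p(S) = (0.5600, 0.4400), p(T) = (0.4100, 0.1400, 0.4500).
I(S;T) = H(S) + H(T) − H(S,T).
H(S) = 0.6859, H(T) = 1.0001, H(S,T) = 1.6301.
I(S;T) = 0.6859 + 1.0001 − 1.6301 = 0.056 nats.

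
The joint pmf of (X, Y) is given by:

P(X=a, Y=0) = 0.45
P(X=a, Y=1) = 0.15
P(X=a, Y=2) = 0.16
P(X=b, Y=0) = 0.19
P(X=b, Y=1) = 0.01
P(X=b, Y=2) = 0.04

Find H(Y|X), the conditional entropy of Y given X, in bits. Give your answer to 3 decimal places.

1.264 bits

Chain rule: H(Y|X) = H(X,Y) − H(X).
Marginals: p(X) = (0.7600, 0.2400), p(Y) = (0.6400, 0.1600, 0.2000).
H(X,Y) = 2.0594 bits; H(X) = 0.7950 bits.
H(Y|X) = 2.0594 − 0.7950 = 1.264 bits.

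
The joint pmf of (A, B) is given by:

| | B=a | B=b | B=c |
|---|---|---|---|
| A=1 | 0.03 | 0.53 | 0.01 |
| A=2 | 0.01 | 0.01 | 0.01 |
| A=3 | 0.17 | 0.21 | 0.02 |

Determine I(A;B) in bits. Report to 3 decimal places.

Marginals: p(A) = (0.5700, 0.0300, 0.4000), p(B) = (0.2100, 0.7500, 0.0400).
I(A;B) = Σ p(x,y)·log₂[p(x,y)/(p(x)p(y))].
  (1,a): 0.03·log₂(0.2506) = -0.0599
  (1,b): 0.53·log₂(1.2398) = 0.1643
  (1,c): 0.01·log₂(0.4386) = -0.0119
  (2,a): 0.01·log₂(1.5873) = 0.0067
  (2,b): 0.01·log₂(0.4444) = -0.0117
  (2,c): 0.01·log₂(8.3333) = 0.0306
  (3,a): 0.17·log₂(2.0238) = 0.1729
  (3,b): 0.21·log₂(0.7000) = -0.1081
  (3,c): 0.02·log₂(1.2500) = 0.0064
Sum = 0.189 bits.

0.189 bits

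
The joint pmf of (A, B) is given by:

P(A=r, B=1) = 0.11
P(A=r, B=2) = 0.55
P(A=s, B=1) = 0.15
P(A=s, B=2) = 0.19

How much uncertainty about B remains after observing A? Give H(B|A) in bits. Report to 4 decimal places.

0.7656 bits

Marginals: p(A) = (0.6600, 0.3400), p(B) = (0.2600, 0.7400).
H(B|A) = Σ p(A) · H(B|A=·).
  A=r: p=0.6600, H(B|A=r) = 0.6500
  A=s: p=0.3400, H(B|A=s) = 0.9900
Weighted sum = 0.7656 bits.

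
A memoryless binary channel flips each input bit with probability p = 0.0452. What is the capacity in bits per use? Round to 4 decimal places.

0.7344 bits

Binary symmetric channel: C = 1 − h₂(ε) where h₂ is the binary entropy function.
h₂(0.0452) = −0.0452·log₂0.0452 − 0.9548·log₂0.9548 = 0.2656.
C = 1 − 0.2656 = 0.7344 bits per channel use.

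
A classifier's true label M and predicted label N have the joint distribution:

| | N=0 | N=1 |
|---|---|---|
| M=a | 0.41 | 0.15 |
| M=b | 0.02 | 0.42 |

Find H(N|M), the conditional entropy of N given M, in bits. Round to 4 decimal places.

0.5869 bits

Marginals: p(M) = (0.5600, 0.4400), p(N) = (0.4300, 0.5700).
H(N|M) = Σ p(M) · H(N|M=·).
  M=a: p=0.5600, H(N|M=a) = 0.8384
  M=b: p=0.4400, H(N|M=b) = 0.2668
Weighted sum = 0.5869 bits.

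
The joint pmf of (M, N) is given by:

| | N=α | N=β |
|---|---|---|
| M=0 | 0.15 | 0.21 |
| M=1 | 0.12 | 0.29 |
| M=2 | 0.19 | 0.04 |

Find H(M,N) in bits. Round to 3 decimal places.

2.409 bits

H(M,N) = −Σ p(x,y)·log₂ p(x,y) over all 6 cells.
  cell (0,α): −0.15·log₂0.15 = 0.4105
  cell (0,β): −0.21·log₂0.21 = 0.4728
  cell (1,α): −0.12·log₂0.12 = 0.3671
  cell (1,β): −0.29·log₂0.29 = 0.5179
  cell (2,α): −0.19·log₂0.19 = 0.4552
  cell (2,β): −0.04·log₂0.04 = 0.1858
Sum = 2.409 bits.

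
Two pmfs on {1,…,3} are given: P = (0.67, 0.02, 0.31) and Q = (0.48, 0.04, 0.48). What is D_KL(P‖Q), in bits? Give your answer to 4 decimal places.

D(P‖Q) = Σ p·log₂(p/q).
  0.67·log₂(0.67/0.48) = 0.32235
  0.02·log₂(0.02/0.04) = -0.02000
  0.31·log₂(0.31/0.48) = -0.19554
D(P‖Q) = 0.1068 bits.

0.1068 bits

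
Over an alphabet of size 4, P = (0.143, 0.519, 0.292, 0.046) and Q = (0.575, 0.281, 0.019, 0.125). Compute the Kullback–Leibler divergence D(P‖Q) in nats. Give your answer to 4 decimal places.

D(P‖Q) = Σ p·ln(p/q).
  0.143·ln(0.143/0.575) = -0.19899
  0.519·ln(0.519/0.281) = 0.31843
  0.292·ln(0.292/0.019) = 0.79784
  0.046·ln(0.046/0.125) = -0.04598
D(P‖Q) = 0.8713 nats.

0.8713 nats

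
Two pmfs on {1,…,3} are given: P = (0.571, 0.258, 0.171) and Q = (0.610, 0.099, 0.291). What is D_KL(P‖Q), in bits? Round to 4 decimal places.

0.1709 bits

D(P‖Q) = Σ p·log₂(p/q).
  0.571·log₂(0.571/0.610) = -0.05443
  0.258·log₂(0.258/0.099) = 0.35652
  0.171·log₂(0.171/0.291) = -0.13116
D(P‖Q) = 0.1709 bits.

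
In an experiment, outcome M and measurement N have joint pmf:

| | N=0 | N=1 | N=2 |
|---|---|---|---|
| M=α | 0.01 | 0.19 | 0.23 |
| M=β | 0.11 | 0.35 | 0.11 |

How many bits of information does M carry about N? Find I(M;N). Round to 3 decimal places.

0.122 bits

Marginals: p(M) = (0.4300, 0.5700), p(N) = (0.1200, 0.5400, 0.3400).
I(M;N) = H(M) + H(N) − H(M,N).
H(M) = 0.9858, H(N) = 1.3763, H(M,N) = 2.2400.
I(M;N) = 0.9858 + 1.3763 − 2.2400 = 0.122 bits.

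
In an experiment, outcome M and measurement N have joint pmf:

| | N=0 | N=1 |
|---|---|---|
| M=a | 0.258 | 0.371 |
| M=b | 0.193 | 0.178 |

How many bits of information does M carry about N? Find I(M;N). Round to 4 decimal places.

Marginals: p(M) = (0.6290, 0.3710), p(N) = (0.4510, 0.5490).
I(M;N) = Σ p(x,y)·log₂[p(x,y)/(p(x)p(y))].
  (a,0): 0.258·log₂(0.9095) = -0.03532
  (a,1): 0.371·log₂(1.0744) = 0.03839
  (b,0): 0.193·log₂(1.1535) = 0.03975
  (b,1): 0.178·log₂(0.8739) = -0.03461
Sum = 0.0082 bits.

0.0082 bits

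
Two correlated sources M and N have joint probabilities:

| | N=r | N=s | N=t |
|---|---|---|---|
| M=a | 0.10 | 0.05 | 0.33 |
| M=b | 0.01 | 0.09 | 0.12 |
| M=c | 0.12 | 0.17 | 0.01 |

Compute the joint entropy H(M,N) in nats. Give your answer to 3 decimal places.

H(M,N) = −Σ p(x,y)·ln p(x,y) over all 9 cells.
  cell (a,r): −0.10·ln0.10 = 0.2303
  cell (a,s): −0.05·ln0.05 = 0.1498
  cell (a,t): −0.33·ln0.33 = 0.3659
  cell (b,r): −0.01·ln0.01 = 0.0461
  cell (b,s): −0.09·ln0.09 = 0.2167
  cell (b,t): −0.12·ln0.12 = 0.2544
  cell (c,r): −0.12·ln0.12 = 0.2544
  cell (c,s): −0.17·ln0.17 = 0.3012
  cell (c,t): −0.01·ln0.01 = 0.0461
Sum = 1.865 nats.

1.865 nats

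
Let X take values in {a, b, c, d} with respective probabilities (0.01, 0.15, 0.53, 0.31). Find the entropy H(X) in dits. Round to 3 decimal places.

H(X) = −Σ p·log₁₀ p.
  −(0.01)·log₁₀(0.01) = 0.0200
  −(0.15)·log₁₀(0.15) = 0.1236
  −(0.53)·log₁₀(0.53) = 0.1461
  −(0.31)·log₁₀(0.31) = 0.1577
Sum: 0.0200 + 0.1236 + 0.1461 + 0.1577 = 0.447 dits.

0.447 dits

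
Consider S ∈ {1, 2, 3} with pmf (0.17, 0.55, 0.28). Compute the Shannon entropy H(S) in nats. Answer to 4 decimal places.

H(S) = −Σ p·ln p.
  −(0.17)·ln(0.17) = 0.30123
  −(0.55)·ln(0.55) = 0.32881
  −(0.28)·ln(0.28) = 0.35643
Sum: 0.30123 + 0.32881 + 0.35643 = 0.9865 nats.

0.9865 nats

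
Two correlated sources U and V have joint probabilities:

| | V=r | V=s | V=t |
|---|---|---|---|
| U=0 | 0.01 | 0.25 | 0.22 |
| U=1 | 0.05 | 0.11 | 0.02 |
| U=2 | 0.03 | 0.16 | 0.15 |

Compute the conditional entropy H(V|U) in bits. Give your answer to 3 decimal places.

1.229 bits

Marginals: p(U) = (0.4800, 0.1800, 0.3400), p(V) = (0.0900, 0.5200, 0.3900).
H(V|U) = Σ p(U) · H(V|U=·).
  U=0: p=0.4800, H(V|U=0) = 1.1224
  U=1: p=0.1800, H(V|U=1) = 1.2997
  U=2: p=0.3400, H(V|U=2) = 1.3416
Weighted sum = 1.229 bits.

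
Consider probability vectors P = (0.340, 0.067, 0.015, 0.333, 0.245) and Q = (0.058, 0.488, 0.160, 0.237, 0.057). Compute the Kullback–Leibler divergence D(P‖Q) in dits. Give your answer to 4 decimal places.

D(P‖Q) = Σ p·log₁₀(p/q).
  0.340·log₁₀(0.340/0.058) = 0.26114
  0.067·log₁₀(0.067/0.488) = -0.05778
  0.015·log₁₀(0.015/0.160) = -0.01542
  0.333·log₁₀(0.333/0.237) = 0.04918
  0.245·log₁₀(0.245/0.057) = 0.15516
D(P‖Q) = 0.3923 dits.

0.3923 dits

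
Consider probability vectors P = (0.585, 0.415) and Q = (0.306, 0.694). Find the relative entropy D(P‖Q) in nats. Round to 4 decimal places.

D(P‖Q) = Σ p·ln(p/q).
  0.585·ln(0.585/0.306) = 0.37910
  0.415·ln(0.415/0.694) = -0.21339
D(P‖Q) = 0.1657 nats.

0.1657 nats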